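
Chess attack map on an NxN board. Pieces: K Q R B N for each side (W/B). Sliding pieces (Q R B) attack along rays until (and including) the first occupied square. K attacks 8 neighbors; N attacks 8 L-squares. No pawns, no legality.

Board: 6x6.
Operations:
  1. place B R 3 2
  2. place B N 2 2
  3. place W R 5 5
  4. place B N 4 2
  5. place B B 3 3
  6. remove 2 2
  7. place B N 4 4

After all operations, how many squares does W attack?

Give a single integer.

Op 1: place BR@(3,2)
Op 2: place BN@(2,2)
Op 3: place WR@(5,5)
Op 4: place BN@(4,2)
Op 5: place BB@(3,3)
Op 6: remove (2,2)
Op 7: place BN@(4,4)
Per-piece attacks for W:
  WR@(5,5): attacks (5,4) (5,3) (5,2) (5,1) (5,0) (4,5) (3,5) (2,5) (1,5) (0,5)
Union (10 distinct): (0,5) (1,5) (2,5) (3,5) (4,5) (5,0) (5,1) (5,2) (5,3) (5,4)

Answer: 10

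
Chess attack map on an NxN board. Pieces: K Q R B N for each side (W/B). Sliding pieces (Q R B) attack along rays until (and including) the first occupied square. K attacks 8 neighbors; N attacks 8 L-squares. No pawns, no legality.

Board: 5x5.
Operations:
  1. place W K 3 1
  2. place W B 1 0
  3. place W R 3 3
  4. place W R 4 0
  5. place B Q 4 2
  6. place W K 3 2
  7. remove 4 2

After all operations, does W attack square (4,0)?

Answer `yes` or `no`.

Op 1: place WK@(3,1)
Op 2: place WB@(1,0)
Op 3: place WR@(3,3)
Op 4: place WR@(4,0)
Op 5: place BQ@(4,2)
Op 6: place WK@(3,2)
Op 7: remove (4,2)
Per-piece attacks for W:
  WB@(1,0): attacks (2,1) (3,2) (0,1) [ray(1,1) blocked at (3,2)]
  WK@(3,1): attacks (3,2) (3,0) (4,1) (2,1) (4,2) (4,0) (2,2) (2,0)
  WK@(3,2): attacks (3,3) (3,1) (4,2) (2,2) (4,3) (4,1) (2,3) (2,1)
  WR@(3,3): attacks (3,4) (3,2) (4,3) (2,3) (1,3) (0,3) [ray(0,-1) blocked at (3,2)]
  WR@(4,0): attacks (4,1) (4,2) (4,3) (4,4) (3,0) (2,0) (1,0) [ray(-1,0) blocked at (1,0)]
W attacks (4,0): yes

Answer: yes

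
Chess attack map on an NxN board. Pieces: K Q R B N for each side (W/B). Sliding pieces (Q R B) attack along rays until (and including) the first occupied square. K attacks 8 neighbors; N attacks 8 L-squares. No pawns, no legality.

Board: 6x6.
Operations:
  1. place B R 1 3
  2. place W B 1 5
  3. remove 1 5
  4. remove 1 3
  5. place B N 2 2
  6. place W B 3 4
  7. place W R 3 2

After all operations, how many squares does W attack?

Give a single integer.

Op 1: place BR@(1,3)
Op 2: place WB@(1,5)
Op 3: remove (1,5)
Op 4: remove (1,3)
Op 5: place BN@(2,2)
Op 6: place WB@(3,4)
Op 7: place WR@(3,2)
Per-piece attacks for W:
  WR@(3,2): attacks (3,3) (3,4) (3,1) (3,0) (4,2) (5,2) (2,2) [ray(0,1) blocked at (3,4); ray(-1,0) blocked at (2,2)]
  WB@(3,4): attacks (4,5) (4,3) (5,2) (2,5) (2,3) (1,2) (0,1)
Union (13 distinct): (0,1) (1,2) (2,2) (2,3) (2,5) (3,0) (3,1) (3,3) (3,4) (4,2) (4,3) (4,5) (5,2)

Answer: 13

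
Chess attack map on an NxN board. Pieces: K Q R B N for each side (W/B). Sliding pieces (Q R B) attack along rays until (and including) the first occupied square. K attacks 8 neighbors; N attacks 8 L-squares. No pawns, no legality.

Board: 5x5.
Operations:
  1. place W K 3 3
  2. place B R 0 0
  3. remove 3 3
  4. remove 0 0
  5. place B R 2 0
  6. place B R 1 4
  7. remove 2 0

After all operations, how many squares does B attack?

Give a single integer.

Op 1: place WK@(3,3)
Op 2: place BR@(0,0)
Op 3: remove (3,3)
Op 4: remove (0,0)
Op 5: place BR@(2,0)
Op 6: place BR@(1,4)
Op 7: remove (2,0)
Per-piece attacks for B:
  BR@(1,4): attacks (1,3) (1,2) (1,1) (1,0) (2,4) (3,4) (4,4) (0,4)
Union (8 distinct): (0,4) (1,0) (1,1) (1,2) (1,3) (2,4) (3,4) (4,4)

Answer: 8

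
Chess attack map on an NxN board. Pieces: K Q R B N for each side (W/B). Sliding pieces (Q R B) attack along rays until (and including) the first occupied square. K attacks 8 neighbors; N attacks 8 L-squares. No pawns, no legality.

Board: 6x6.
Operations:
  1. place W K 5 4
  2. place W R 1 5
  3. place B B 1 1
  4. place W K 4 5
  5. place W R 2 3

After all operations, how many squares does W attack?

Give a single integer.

Answer: 20

Derivation:
Op 1: place WK@(5,4)
Op 2: place WR@(1,5)
Op 3: place BB@(1,1)
Op 4: place WK@(4,5)
Op 5: place WR@(2,3)
Per-piece attacks for W:
  WR@(1,5): attacks (1,4) (1,3) (1,2) (1,1) (2,5) (3,5) (4,5) (0,5) [ray(0,-1) blocked at (1,1); ray(1,0) blocked at (4,5)]
  WR@(2,3): attacks (2,4) (2,5) (2,2) (2,1) (2,0) (3,3) (4,3) (5,3) (1,3) (0,3)
  WK@(4,5): attacks (4,4) (5,5) (3,5) (5,4) (3,4)
  WK@(5,4): attacks (5,5) (5,3) (4,4) (4,5) (4,3)
Union (20 distinct): (0,3) (0,5) (1,1) (1,2) (1,3) (1,4) (2,0) (2,1) (2,2) (2,4) (2,5) (3,3) (3,4) (3,5) (4,3) (4,4) (4,5) (5,3) (5,4) (5,5)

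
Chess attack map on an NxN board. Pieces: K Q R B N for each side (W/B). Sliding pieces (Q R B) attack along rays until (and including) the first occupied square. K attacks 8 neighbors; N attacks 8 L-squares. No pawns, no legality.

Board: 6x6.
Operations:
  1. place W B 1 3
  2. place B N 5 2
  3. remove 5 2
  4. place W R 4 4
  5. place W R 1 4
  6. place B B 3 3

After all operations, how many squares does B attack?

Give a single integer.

Op 1: place WB@(1,3)
Op 2: place BN@(5,2)
Op 3: remove (5,2)
Op 4: place WR@(4,4)
Op 5: place WR@(1,4)
Op 6: place BB@(3,3)
Per-piece attacks for B:
  BB@(3,3): attacks (4,4) (4,2) (5,1) (2,4) (1,5) (2,2) (1,1) (0,0) [ray(1,1) blocked at (4,4)]
Union (8 distinct): (0,0) (1,1) (1,5) (2,2) (2,4) (4,2) (4,4) (5,1)

Answer: 8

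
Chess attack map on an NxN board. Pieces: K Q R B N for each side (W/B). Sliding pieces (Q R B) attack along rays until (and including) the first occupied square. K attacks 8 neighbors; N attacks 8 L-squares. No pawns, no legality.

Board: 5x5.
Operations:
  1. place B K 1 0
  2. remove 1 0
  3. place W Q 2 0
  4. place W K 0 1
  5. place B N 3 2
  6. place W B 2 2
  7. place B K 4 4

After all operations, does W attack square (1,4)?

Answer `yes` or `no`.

Op 1: place BK@(1,0)
Op 2: remove (1,0)
Op 3: place WQ@(2,0)
Op 4: place WK@(0,1)
Op 5: place BN@(3,2)
Op 6: place WB@(2,2)
Op 7: place BK@(4,4)
Per-piece attacks for W:
  WK@(0,1): attacks (0,2) (0,0) (1,1) (1,2) (1,0)
  WQ@(2,0): attacks (2,1) (2,2) (3,0) (4,0) (1,0) (0,0) (3,1) (4,2) (1,1) (0,2) [ray(0,1) blocked at (2,2)]
  WB@(2,2): attacks (3,3) (4,4) (3,1) (4,0) (1,3) (0,4) (1,1) (0,0) [ray(1,1) blocked at (4,4)]
W attacks (1,4): no

Answer: no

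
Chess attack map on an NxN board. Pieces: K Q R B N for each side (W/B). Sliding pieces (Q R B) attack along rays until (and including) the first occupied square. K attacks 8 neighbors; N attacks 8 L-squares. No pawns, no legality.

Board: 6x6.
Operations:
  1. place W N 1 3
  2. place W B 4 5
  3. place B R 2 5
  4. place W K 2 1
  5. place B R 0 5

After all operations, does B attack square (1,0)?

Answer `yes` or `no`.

Op 1: place WN@(1,3)
Op 2: place WB@(4,5)
Op 3: place BR@(2,5)
Op 4: place WK@(2,1)
Op 5: place BR@(0,5)
Per-piece attacks for B:
  BR@(0,5): attacks (0,4) (0,3) (0,2) (0,1) (0,0) (1,5) (2,5) [ray(1,0) blocked at (2,5)]
  BR@(2,5): attacks (2,4) (2,3) (2,2) (2,1) (3,5) (4,5) (1,5) (0,5) [ray(0,-1) blocked at (2,1); ray(1,0) blocked at (4,5); ray(-1,0) blocked at (0,5)]
B attacks (1,0): no

Answer: no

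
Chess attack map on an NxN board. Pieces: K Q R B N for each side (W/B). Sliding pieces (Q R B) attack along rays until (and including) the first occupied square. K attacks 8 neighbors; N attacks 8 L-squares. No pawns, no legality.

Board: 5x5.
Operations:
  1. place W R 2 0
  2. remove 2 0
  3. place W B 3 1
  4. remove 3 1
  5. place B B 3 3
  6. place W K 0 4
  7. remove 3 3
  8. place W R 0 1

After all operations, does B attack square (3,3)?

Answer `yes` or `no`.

Op 1: place WR@(2,0)
Op 2: remove (2,0)
Op 3: place WB@(3,1)
Op 4: remove (3,1)
Op 5: place BB@(3,3)
Op 6: place WK@(0,4)
Op 7: remove (3,3)
Op 8: place WR@(0,1)
Per-piece attacks for B:
B attacks (3,3): no

Answer: no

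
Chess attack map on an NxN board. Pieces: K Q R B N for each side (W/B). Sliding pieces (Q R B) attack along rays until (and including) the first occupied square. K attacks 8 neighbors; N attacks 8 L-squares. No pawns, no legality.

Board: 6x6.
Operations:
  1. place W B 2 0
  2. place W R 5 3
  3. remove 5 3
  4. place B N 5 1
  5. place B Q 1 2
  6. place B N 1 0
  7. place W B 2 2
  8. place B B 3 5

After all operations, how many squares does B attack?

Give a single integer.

Answer: 20

Derivation:
Op 1: place WB@(2,0)
Op 2: place WR@(5,3)
Op 3: remove (5,3)
Op 4: place BN@(5,1)
Op 5: place BQ@(1,2)
Op 6: place BN@(1,0)
Op 7: place WB@(2,2)
Op 8: place BB@(3,5)
Per-piece attacks for B:
  BN@(1,0): attacks (2,2) (3,1) (0,2)
  BQ@(1,2): attacks (1,3) (1,4) (1,5) (1,1) (1,0) (2,2) (0,2) (2,3) (3,4) (4,5) (2,1) (3,0) (0,3) (0,1) [ray(0,-1) blocked at (1,0); ray(1,0) blocked at (2,2)]
  BB@(3,5): attacks (4,4) (5,3) (2,4) (1,3) (0,2)
  BN@(5,1): attacks (4,3) (3,2) (3,0)
Union (20 distinct): (0,1) (0,2) (0,3) (1,0) (1,1) (1,3) (1,4) (1,5) (2,1) (2,2) (2,3) (2,4) (3,0) (3,1) (3,2) (3,4) (4,3) (4,4) (4,5) (5,3)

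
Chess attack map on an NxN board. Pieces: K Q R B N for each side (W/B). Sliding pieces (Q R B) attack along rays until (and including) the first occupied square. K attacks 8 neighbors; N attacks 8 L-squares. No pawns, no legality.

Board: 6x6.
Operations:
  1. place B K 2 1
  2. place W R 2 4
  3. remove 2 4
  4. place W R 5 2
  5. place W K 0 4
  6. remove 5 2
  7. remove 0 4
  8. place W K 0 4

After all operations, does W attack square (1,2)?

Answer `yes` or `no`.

Op 1: place BK@(2,1)
Op 2: place WR@(2,4)
Op 3: remove (2,4)
Op 4: place WR@(5,2)
Op 5: place WK@(0,4)
Op 6: remove (5,2)
Op 7: remove (0,4)
Op 8: place WK@(0,4)
Per-piece attacks for W:
  WK@(0,4): attacks (0,5) (0,3) (1,4) (1,5) (1,3)
W attacks (1,2): no

Answer: no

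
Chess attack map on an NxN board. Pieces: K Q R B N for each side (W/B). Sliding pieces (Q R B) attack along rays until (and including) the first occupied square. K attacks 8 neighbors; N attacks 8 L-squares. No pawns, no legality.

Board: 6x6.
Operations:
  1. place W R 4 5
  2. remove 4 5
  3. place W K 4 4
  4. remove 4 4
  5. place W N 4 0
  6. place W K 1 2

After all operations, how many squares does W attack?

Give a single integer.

Op 1: place WR@(4,5)
Op 2: remove (4,5)
Op 3: place WK@(4,4)
Op 4: remove (4,4)
Op 5: place WN@(4,0)
Op 6: place WK@(1,2)
Per-piece attacks for W:
  WK@(1,2): attacks (1,3) (1,1) (2,2) (0,2) (2,3) (2,1) (0,3) (0,1)
  WN@(4,0): attacks (5,2) (3,2) (2,1)
Union (10 distinct): (0,1) (0,2) (0,3) (1,1) (1,3) (2,1) (2,2) (2,3) (3,2) (5,2)

Answer: 10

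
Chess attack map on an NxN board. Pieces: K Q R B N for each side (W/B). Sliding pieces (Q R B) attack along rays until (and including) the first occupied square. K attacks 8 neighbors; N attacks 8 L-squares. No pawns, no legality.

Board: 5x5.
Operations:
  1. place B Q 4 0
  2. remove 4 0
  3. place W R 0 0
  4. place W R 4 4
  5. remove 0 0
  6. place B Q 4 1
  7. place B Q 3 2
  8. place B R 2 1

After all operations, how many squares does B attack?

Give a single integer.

Op 1: place BQ@(4,0)
Op 2: remove (4,0)
Op 3: place WR@(0,0)
Op 4: place WR@(4,4)
Op 5: remove (0,0)
Op 6: place BQ@(4,1)
Op 7: place BQ@(3,2)
Op 8: place BR@(2,1)
Per-piece attacks for B:
  BR@(2,1): attacks (2,2) (2,3) (2,4) (2,0) (3,1) (4,1) (1,1) (0,1) [ray(1,0) blocked at (4,1)]
  BQ@(3,2): attacks (3,3) (3,4) (3,1) (3,0) (4,2) (2,2) (1,2) (0,2) (4,3) (4,1) (2,3) (1,4) (2,1) [ray(1,-1) blocked at (4,1); ray(-1,-1) blocked at (2,1)]
  BQ@(4,1): attacks (4,2) (4,3) (4,4) (4,0) (3,1) (2,1) (3,2) (3,0) [ray(0,1) blocked at (4,4); ray(-1,0) blocked at (2,1); ray(-1,1) blocked at (3,2)]
Union (20 distinct): (0,1) (0,2) (1,1) (1,2) (1,4) (2,0) (2,1) (2,2) (2,3) (2,4) (3,0) (3,1) (3,2) (3,3) (3,4) (4,0) (4,1) (4,2) (4,3) (4,4)

Answer: 20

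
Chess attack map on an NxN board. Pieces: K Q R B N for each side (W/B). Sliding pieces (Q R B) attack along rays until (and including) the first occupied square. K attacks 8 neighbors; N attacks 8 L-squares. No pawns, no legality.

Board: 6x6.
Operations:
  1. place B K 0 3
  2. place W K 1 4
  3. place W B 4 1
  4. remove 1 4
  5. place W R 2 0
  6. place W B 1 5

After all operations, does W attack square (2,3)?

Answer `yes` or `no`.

Op 1: place BK@(0,3)
Op 2: place WK@(1,4)
Op 3: place WB@(4,1)
Op 4: remove (1,4)
Op 5: place WR@(2,0)
Op 6: place WB@(1,5)
Per-piece attacks for W:
  WB@(1,5): attacks (2,4) (3,3) (4,2) (5,1) (0,4)
  WR@(2,0): attacks (2,1) (2,2) (2,3) (2,4) (2,5) (3,0) (4,0) (5,0) (1,0) (0,0)
  WB@(4,1): attacks (5,2) (5,0) (3,2) (2,3) (1,4) (0,5) (3,0)
W attacks (2,3): yes

Answer: yes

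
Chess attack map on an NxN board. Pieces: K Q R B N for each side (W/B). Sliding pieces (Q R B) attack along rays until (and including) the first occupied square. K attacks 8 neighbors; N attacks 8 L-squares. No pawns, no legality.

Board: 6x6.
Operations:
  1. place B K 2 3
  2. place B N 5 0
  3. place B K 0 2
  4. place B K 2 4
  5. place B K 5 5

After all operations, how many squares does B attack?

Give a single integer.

Op 1: place BK@(2,3)
Op 2: place BN@(5,0)
Op 3: place BK@(0,2)
Op 4: place BK@(2,4)
Op 5: place BK@(5,5)
Per-piece attacks for B:
  BK@(0,2): attacks (0,3) (0,1) (1,2) (1,3) (1,1)
  BK@(2,3): attacks (2,4) (2,2) (3,3) (1,3) (3,4) (3,2) (1,4) (1,2)
  BK@(2,4): attacks (2,5) (2,3) (3,4) (1,4) (3,5) (3,3) (1,5) (1,3)
  BN@(5,0): attacks (4,2) (3,1)
  BK@(5,5): attacks (5,4) (4,5) (4,4)
Union (20 distinct): (0,1) (0,3) (1,1) (1,2) (1,3) (1,4) (1,5) (2,2) (2,3) (2,4) (2,5) (3,1) (3,2) (3,3) (3,4) (3,5) (4,2) (4,4) (4,5) (5,4)

Answer: 20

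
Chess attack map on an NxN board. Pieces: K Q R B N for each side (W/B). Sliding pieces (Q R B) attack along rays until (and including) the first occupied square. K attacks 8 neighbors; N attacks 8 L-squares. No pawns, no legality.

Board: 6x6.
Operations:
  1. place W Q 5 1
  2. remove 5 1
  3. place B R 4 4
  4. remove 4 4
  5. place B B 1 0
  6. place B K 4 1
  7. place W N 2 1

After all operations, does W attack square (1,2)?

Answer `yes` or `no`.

Answer: no

Derivation:
Op 1: place WQ@(5,1)
Op 2: remove (5,1)
Op 3: place BR@(4,4)
Op 4: remove (4,4)
Op 5: place BB@(1,0)
Op 6: place BK@(4,1)
Op 7: place WN@(2,1)
Per-piece attacks for W:
  WN@(2,1): attacks (3,3) (4,2) (1,3) (0,2) (4,0) (0,0)
W attacks (1,2): no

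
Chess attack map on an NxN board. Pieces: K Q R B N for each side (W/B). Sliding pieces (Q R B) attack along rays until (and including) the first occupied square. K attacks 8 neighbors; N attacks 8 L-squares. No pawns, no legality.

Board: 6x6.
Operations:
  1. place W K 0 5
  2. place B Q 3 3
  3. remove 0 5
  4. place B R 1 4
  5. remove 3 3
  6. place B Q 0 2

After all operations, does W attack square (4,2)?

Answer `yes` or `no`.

Op 1: place WK@(0,5)
Op 2: place BQ@(3,3)
Op 3: remove (0,5)
Op 4: place BR@(1,4)
Op 5: remove (3,3)
Op 6: place BQ@(0,2)
Per-piece attacks for W:
W attacks (4,2): no

Answer: no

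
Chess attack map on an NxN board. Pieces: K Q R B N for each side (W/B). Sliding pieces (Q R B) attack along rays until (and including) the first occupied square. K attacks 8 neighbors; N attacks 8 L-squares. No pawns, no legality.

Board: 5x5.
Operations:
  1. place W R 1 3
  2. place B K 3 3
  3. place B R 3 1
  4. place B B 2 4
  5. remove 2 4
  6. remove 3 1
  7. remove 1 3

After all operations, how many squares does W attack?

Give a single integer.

Answer: 0

Derivation:
Op 1: place WR@(1,3)
Op 2: place BK@(3,3)
Op 3: place BR@(3,1)
Op 4: place BB@(2,4)
Op 5: remove (2,4)
Op 6: remove (3,1)
Op 7: remove (1,3)
Per-piece attacks for W:
Union (0 distinct): (none)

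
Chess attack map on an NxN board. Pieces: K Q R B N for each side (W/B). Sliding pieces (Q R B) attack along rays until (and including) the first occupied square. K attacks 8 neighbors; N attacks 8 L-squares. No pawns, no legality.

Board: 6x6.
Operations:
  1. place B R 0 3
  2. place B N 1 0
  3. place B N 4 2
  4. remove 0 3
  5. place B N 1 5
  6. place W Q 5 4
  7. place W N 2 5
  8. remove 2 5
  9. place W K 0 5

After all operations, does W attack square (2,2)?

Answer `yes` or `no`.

Op 1: place BR@(0,3)
Op 2: place BN@(1,0)
Op 3: place BN@(4,2)
Op 4: remove (0,3)
Op 5: place BN@(1,5)
Op 6: place WQ@(5,4)
Op 7: place WN@(2,5)
Op 8: remove (2,5)
Op 9: place WK@(0,5)
Per-piece attacks for W:
  WK@(0,5): attacks (0,4) (1,5) (1,4)
  WQ@(5,4): attacks (5,5) (5,3) (5,2) (5,1) (5,0) (4,4) (3,4) (2,4) (1,4) (0,4) (4,5) (4,3) (3,2) (2,1) (1,0) [ray(-1,-1) blocked at (1,0)]
W attacks (2,2): no

Answer: no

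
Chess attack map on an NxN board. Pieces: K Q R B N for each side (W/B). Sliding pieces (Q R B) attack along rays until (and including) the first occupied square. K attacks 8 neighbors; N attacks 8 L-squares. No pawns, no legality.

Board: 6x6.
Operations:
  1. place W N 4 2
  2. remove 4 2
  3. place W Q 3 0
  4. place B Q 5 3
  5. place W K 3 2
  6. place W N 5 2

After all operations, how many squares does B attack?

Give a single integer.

Op 1: place WN@(4,2)
Op 2: remove (4,2)
Op 3: place WQ@(3,0)
Op 4: place BQ@(5,3)
Op 5: place WK@(3,2)
Op 6: place WN@(5,2)
Per-piece attacks for B:
  BQ@(5,3): attacks (5,4) (5,5) (5,2) (4,3) (3,3) (2,3) (1,3) (0,3) (4,4) (3,5) (4,2) (3,1) (2,0) [ray(0,-1) blocked at (5,2)]
Union (13 distinct): (0,3) (1,3) (2,0) (2,3) (3,1) (3,3) (3,5) (4,2) (4,3) (4,4) (5,2) (5,4) (5,5)

Answer: 13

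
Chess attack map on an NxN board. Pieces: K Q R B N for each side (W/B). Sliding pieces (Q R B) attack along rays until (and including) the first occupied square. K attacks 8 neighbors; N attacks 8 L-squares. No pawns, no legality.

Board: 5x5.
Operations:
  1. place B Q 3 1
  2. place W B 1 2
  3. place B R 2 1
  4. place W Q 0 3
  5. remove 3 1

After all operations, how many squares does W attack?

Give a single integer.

Answer: 13

Derivation:
Op 1: place BQ@(3,1)
Op 2: place WB@(1,2)
Op 3: place BR@(2,1)
Op 4: place WQ@(0,3)
Op 5: remove (3,1)
Per-piece attacks for W:
  WQ@(0,3): attacks (0,4) (0,2) (0,1) (0,0) (1,3) (2,3) (3,3) (4,3) (1,4) (1,2) [ray(1,-1) blocked at (1,2)]
  WB@(1,2): attacks (2,3) (3,4) (2,1) (0,3) (0,1) [ray(1,-1) blocked at (2,1); ray(-1,1) blocked at (0,3)]
Union (13 distinct): (0,0) (0,1) (0,2) (0,3) (0,4) (1,2) (1,3) (1,4) (2,1) (2,3) (3,3) (3,4) (4,3)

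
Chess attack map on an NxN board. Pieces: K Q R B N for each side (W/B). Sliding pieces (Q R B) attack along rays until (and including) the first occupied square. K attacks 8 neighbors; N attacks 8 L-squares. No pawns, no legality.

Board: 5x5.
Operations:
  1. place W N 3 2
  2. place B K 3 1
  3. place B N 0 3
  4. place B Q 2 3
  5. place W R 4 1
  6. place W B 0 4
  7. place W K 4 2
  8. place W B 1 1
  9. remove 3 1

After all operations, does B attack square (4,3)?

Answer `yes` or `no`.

Op 1: place WN@(3,2)
Op 2: place BK@(3,1)
Op 3: place BN@(0,3)
Op 4: place BQ@(2,3)
Op 5: place WR@(4,1)
Op 6: place WB@(0,4)
Op 7: place WK@(4,2)
Op 8: place WB@(1,1)
Op 9: remove (3,1)
Per-piece attacks for B:
  BN@(0,3): attacks (2,4) (1,1) (2,2)
  BQ@(2,3): attacks (2,4) (2,2) (2,1) (2,0) (3,3) (4,3) (1,3) (0,3) (3,4) (3,2) (1,4) (1,2) (0,1) [ray(-1,0) blocked at (0,3); ray(1,-1) blocked at (3,2)]
B attacks (4,3): yes

Answer: yes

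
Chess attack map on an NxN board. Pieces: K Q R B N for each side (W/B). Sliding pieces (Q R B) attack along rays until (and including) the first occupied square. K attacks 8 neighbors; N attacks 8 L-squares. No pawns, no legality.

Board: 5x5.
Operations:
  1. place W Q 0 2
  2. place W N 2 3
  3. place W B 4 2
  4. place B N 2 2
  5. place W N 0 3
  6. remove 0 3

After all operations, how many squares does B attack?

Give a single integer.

Op 1: place WQ@(0,2)
Op 2: place WN@(2,3)
Op 3: place WB@(4,2)
Op 4: place BN@(2,2)
Op 5: place WN@(0,3)
Op 6: remove (0,3)
Per-piece attacks for B:
  BN@(2,2): attacks (3,4) (4,3) (1,4) (0,3) (3,0) (4,1) (1,0) (0,1)
Union (8 distinct): (0,1) (0,3) (1,0) (1,4) (3,0) (3,4) (4,1) (4,3)

Answer: 8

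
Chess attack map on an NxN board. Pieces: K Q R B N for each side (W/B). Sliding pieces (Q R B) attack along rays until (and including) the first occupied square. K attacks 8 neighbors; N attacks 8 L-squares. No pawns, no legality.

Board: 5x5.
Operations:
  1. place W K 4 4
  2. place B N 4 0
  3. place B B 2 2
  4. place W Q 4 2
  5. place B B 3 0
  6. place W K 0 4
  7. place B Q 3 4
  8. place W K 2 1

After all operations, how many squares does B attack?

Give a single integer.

Answer: 18

Derivation:
Op 1: place WK@(4,4)
Op 2: place BN@(4,0)
Op 3: place BB@(2,2)
Op 4: place WQ@(4,2)
Op 5: place BB@(3,0)
Op 6: place WK@(0,4)
Op 7: place BQ@(3,4)
Op 8: place WK@(2,1)
Per-piece attacks for B:
  BB@(2,2): attacks (3,3) (4,4) (3,1) (4,0) (1,3) (0,4) (1,1) (0,0) [ray(1,1) blocked at (4,4); ray(1,-1) blocked at (4,0); ray(-1,1) blocked at (0,4)]
  BB@(3,0): attacks (4,1) (2,1) [ray(-1,1) blocked at (2,1)]
  BQ@(3,4): attacks (3,3) (3,2) (3,1) (3,0) (4,4) (2,4) (1,4) (0,4) (4,3) (2,3) (1,2) (0,1) [ray(0,-1) blocked at (3,0); ray(1,0) blocked at (4,4); ray(-1,0) blocked at (0,4)]
  BN@(4,0): attacks (3,2) (2,1)
Union (18 distinct): (0,0) (0,1) (0,4) (1,1) (1,2) (1,3) (1,4) (2,1) (2,3) (2,4) (3,0) (3,1) (3,2) (3,3) (4,0) (4,1) (4,3) (4,4)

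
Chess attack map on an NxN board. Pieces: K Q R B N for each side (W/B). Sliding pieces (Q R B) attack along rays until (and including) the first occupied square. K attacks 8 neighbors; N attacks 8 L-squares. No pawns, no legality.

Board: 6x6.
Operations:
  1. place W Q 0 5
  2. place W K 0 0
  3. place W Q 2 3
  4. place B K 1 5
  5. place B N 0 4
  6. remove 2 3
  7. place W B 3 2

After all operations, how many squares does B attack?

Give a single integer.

Op 1: place WQ@(0,5)
Op 2: place WK@(0,0)
Op 3: place WQ@(2,3)
Op 4: place BK@(1,5)
Op 5: place BN@(0,4)
Op 6: remove (2,3)
Op 7: place WB@(3,2)
Per-piece attacks for B:
  BN@(0,4): attacks (2,5) (1,2) (2,3)
  BK@(1,5): attacks (1,4) (2,5) (0,5) (2,4) (0,4)
Union (7 distinct): (0,4) (0,5) (1,2) (1,4) (2,3) (2,4) (2,5)

Answer: 7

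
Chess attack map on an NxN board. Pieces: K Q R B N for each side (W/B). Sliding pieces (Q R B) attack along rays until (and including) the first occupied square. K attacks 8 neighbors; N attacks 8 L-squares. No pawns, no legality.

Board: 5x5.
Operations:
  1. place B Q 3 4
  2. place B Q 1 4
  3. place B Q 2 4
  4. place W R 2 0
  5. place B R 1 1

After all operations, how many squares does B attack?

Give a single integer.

Answer: 23

Derivation:
Op 1: place BQ@(3,4)
Op 2: place BQ@(1,4)
Op 3: place BQ@(2,4)
Op 4: place WR@(2,0)
Op 5: place BR@(1,1)
Per-piece attacks for B:
  BR@(1,1): attacks (1,2) (1,3) (1,4) (1,0) (2,1) (3,1) (4,1) (0,1) [ray(0,1) blocked at (1,4)]
  BQ@(1,4): attacks (1,3) (1,2) (1,1) (2,4) (0,4) (2,3) (3,2) (4,1) (0,3) [ray(0,-1) blocked at (1,1); ray(1,0) blocked at (2,4)]
  BQ@(2,4): attacks (2,3) (2,2) (2,1) (2,0) (3,4) (1,4) (3,3) (4,2) (1,3) (0,2) [ray(0,-1) blocked at (2,0); ray(1,0) blocked at (3,4); ray(-1,0) blocked at (1,4)]
  BQ@(3,4): attacks (3,3) (3,2) (3,1) (3,0) (4,4) (2,4) (4,3) (2,3) (1,2) (0,1) [ray(-1,0) blocked at (2,4)]
Union (23 distinct): (0,1) (0,2) (0,3) (0,4) (1,0) (1,1) (1,2) (1,3) (1,4) (2,0) (2,1) (2,2) (2,3) (2,4) (3,0) (3,1) (3,2) (3,3) (3,4) (4,1) (4,2) (4,3) (4,4)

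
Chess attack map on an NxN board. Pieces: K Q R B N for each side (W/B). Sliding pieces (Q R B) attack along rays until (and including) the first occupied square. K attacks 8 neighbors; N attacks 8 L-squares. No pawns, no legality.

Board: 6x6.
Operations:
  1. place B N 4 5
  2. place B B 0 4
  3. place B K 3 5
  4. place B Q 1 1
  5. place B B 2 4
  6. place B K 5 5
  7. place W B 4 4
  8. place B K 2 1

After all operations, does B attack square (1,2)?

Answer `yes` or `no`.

Op 1: place BN@(4,5)
Op 2: place BB@(0,4)
Op 3: place BK@(3,5)
Op 4: place BQ@(1,1)
Op 5: place BB@(2,4)
Op 6: place BK@(5,5)
Op 7: place WB@(4,4)
Op 8: place BK@(2,1)
Per-piece attacks for B:
  BB@(0,4): attacks (1,5) (1,3) (2,2) (3,1) (4,0)
  BQ@(1,1): attacks (1,2) (1,3) (1,4) (1,5) (1,0) (2,1) (0,1) (2,2) (3,3) (4,4) (2,0) (0,2) (0,0) [ray(1,0) blocked at (2,1); ray(1,1) blocked at (4,4)]
  BK@(2,1): attacks (2,2) (2,0) (3,1) (1,1) (3,2) (3,0) (1,2) (1,0)
  BB@(2,4): attacks (3,5) (3,3) (4,2) (5,1) (1,5) (1,3) (0,2) [ray(1,1) blocked at (3,5)]
  BK@(3,5): attacks (3,4) (4,5) (2,5) (4,4) (2,4)
  BN@(4,5): attacks (5,3) (3,3) (2,4)
  BK@(5,5): attacks (5,4) (4,5) (4,4)
B attacks (1,2): yes

Answer: yes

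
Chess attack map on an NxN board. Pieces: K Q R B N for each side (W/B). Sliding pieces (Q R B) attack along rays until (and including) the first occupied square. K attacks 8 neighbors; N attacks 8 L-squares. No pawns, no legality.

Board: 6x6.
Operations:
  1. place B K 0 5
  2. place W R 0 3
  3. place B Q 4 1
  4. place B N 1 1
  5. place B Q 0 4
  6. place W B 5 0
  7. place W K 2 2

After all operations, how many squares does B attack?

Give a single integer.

Op 1: place BK@(0,5)
Op 2: place WR@(0,3)
Op 3: place BQ@(4,1)
Op 4: place BN@(1,1)
Op 5: place BQ@(0,4)
Op 6: place WB@(5,0)
Op 7: place WK@(2,2)
Per-piece attacks for B:
  BQ@(0,4): attacks (0,5) (0,3) (1,4) (2,4) (3,4) (4,4) (5,4) (1,5) (1,3) (2,2) [ray(0,1) blocked at (0,5); ray(0,-1) blocked at (0,3); ray(1,-1) blocked at (2,2)]
  BK@(0,5): attacks (0,4) (1,5) (1,4)
  BN@(1,1): attacks (2,3) (3,2) (0,3) (3,0)
  BQ@(4,1): attacks (4,2) (4,3) (4,4) (4,5) (4,0) (5,1) (3,1) (2,1) (1,1) (5,2) (5,0) (3,2) (2,3) (1,4) (0,5) (3,0) [ray(-1,0) blocked at (1,1); ray(1,-1) blocked at (5,0); ray(-1,1) blocked at (0,5)]
Union (24 distinct): (0,3) (0,4) (0,5) (1,1) (1,3) (1,4) (1,5) (2,1) (2,2) (2,3) (2,4) (3,0) (3,1) (3,2) (3,4) (4,0) (4,2) (4,3) (4,4) (4,5) (5,0) (5,1) (5,2) (5,4)

Answer: 24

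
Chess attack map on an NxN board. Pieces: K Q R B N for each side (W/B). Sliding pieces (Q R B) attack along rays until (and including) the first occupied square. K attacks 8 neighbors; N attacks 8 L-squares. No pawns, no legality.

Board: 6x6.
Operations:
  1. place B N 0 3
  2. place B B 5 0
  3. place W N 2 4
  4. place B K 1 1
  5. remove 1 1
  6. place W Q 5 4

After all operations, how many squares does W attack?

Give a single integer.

Answer: 16

Derivation:
Op 1: place BN@(0,3)
Op 2: place BB@(5,0)
Op 3: place WN@(2,4)
Op 4: place BK@(1,1)
Op 5: remove (1,1)
Op 6: place WQ@(5,4)
Per-piece attacks for W:
  WN@(2,4): attacks (4,5) (0,5) (3,2) (4,3) (1,2) (0,3)
  WQ@(5,4): attacks (5,5) (5,3) (5,2) (5,1) (5,0) (4,4) (3,4) (2,4) (4,5) (4,3) (3,2) (2,1) (1,0) [ray(0,-1) blocked at (5,0); ray(-1,0) blocked at (2,4)]
Union (16 distinct): (0,3) (0,5) (1,0) (1,2) (2,1) (2,4) (3,2) (3,4) (4,3) (4,4) (4,5) (5,0) (5,1) (5,2) (5,3) (5,5)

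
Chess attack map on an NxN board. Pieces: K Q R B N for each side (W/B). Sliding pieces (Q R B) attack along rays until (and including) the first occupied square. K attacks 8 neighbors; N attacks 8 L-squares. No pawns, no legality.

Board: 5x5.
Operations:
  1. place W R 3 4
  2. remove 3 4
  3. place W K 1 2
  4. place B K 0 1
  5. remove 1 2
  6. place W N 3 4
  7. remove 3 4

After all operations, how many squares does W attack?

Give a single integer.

Answer: 0

Derivation:
Op 1: place WR@(3,4)
Op 2: remove (3,4)
Op 3: place WK@(1,2)
Op 4: place BK@(0,1)
Op 5: remove (1,2)
Op 6: place WN@(3,4)
Op 7: remove (3,4)
Per-piece attacks for W:
Union (0 distinct): (none)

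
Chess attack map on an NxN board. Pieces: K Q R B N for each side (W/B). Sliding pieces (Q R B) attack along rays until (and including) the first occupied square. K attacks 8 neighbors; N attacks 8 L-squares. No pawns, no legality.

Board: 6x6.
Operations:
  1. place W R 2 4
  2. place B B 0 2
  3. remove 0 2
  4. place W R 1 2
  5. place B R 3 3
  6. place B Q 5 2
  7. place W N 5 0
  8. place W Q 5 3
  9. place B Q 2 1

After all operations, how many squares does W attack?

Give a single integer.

Answer: 23

Derivation:
Op 1: place WR@(2,4)
Op 2: place BB@(0,2)
Op 3: remove (0,2)
Op 4: place WR@(1,2)
Op 5: place BR@(3,3)
Op 6: place BQ@(5,2)
Op 7: place WN@(5,0)
Op 8: place WQ@(5,3)
Op 9: place BQ@(2,1)
Per-piece attacks for W:
  WR@(1,2): attacks (1,3) (1,4) (1,5) (1,1) (1,0) (2,2) (3,2) (4,2) (5,2) (0,2) [ray(1,0) blocked at (5,2)]
  WR@(2,4): attacks (2,5) (2,3) (2,2) (2,1) (3,4) (4,4) (5,4) (1,4) (0,4) [ray(0,-1) blocked at (2,1)]
  WN@(5,0): attacks (4,2) (3,1)
  WQ@(5,3): attacks (5,4) (5,5) (5,2) (4,3) (3,3) (4,4) (3,5) (4,2) (3,1) (2,0) [ray(0,-1) blocked at (5,2); ray(-1,0) blocked at (3,3)]
Union (23 distinct): (0,2) (0,4) (1,0) (1,1) (1,3) (1,4) (1,5) (2,0) (2,1) (2,2) (2,3) (2,5) (3,1) (3,2) (3,3) (3,4) (3,5) (4,2) (4,3) (4,4) (5,2) (5,4) (5,5)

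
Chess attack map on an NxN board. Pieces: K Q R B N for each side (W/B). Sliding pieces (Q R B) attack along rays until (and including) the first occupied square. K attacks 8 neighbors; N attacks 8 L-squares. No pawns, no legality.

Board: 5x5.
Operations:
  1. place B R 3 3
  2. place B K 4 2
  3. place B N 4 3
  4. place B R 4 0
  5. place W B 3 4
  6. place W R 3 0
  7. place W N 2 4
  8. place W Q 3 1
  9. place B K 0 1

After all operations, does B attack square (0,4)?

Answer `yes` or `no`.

Op 1: place BR@(3,3)
Op 2: place BK@(4,2)
Op 3: place BN@(4,3)
Op 4: place BR@(4,0)
Op 5: place WB@(3,4)
Op 6: place WR@(3,0)
Op 7: place WN@(2,4)
Op 8: place WQ@(3,1)
Op 9: place BK@(0,1)
Per-piece attacks for B:
  BK@(0,1): attacks (0,2) (0,0) (1,1) (1,2) (1,0)
  BR@(3,3): attacks (3,4) (3,2) (3,1) (4,3) (2,3) (1,3) (0,3) [ray(0,1) blocked at (3,4); ray(0,-1) blocked at (3,1); ray(1,0) blocked at (4,3)]
  BR@(4,0): attacks (4,1) (4,2) (3,0) [ray(0,1) blocked at (4,2); ray(-1,0) blocked at (3,0)]
  BK@(4,2): attacks (4,3) (4,1) (3,2) (3,3) (3,1)
  BN@(4,3): attacks (2,4) (3,1) (2,2)
B attacks (0,4): no

Answer: no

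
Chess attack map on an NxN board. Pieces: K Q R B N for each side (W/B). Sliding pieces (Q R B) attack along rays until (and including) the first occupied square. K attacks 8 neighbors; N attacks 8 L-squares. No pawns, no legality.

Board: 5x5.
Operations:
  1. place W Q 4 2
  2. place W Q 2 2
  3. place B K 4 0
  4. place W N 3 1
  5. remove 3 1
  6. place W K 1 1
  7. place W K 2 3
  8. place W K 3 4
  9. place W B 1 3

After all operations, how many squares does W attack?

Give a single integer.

Op 1: place WQ@(4,2)
Op 2: place WQ@(2,2)
Op 3: place BK@(4,0)
Op 4: place WN@(3,1)
Op 5: remove (3,1)
Op 6: place WK@(1,1)
Op 7: place WK@(2,3)
Op 8: place WK@(3,4)
Op 9: place WB@(1,3)
Per-piece attacks for W:
  WK@(1,1): attacks (1,2) (1,0) (2,1) (0,1) (2,2) (2,0) (0,2) (0,0)
  WB@(1,3): attacks (2,4) (2,2) (0,4) (0,2) [ray(1,-1) blocked at (2,2)]
  WQ@(2,2): attacks (2,3) (2,1) (2,0) (3,2) (4,2) (1,2) (0,2) (3,3) (4,4) (3,1) (4,0) (1,3) (1,1) [ray(0,1) blocked at (2,3); ray(1,0) blocked at (4,2); ray(1,-1) blocked at (4,0); ray(-1,1) blocked at (1,3); ray(-1,-1) blocked at (1,1)]
  WK@(2,3): attacks (2,4) (2,2) (3,3) (1,3) (3,4) (3,2) (1,4) (1,2)
  WK@(3,4): attacks (3,3) (4,4) (2,4) (4,3) (2,3)
  WQ@(4,2): attacks (4,3) (4,4) (4,1) (4,0) (3,2) (2,2) (3,3) (2,4) (3,1) (2,0) [ray(0,-1) blocked at (4,0); ray(-1,0) blocked at (2,2)]
Union (23 distinct): (0,0) (0,1) (0,2) (0,4) (1,0) (1,1) (1,2) (1,3) (1,4) (2,0) (2,1) (2,2) (2,3) (2,4) (3,1) (3,2) (3,3) (3,4) (4,0) (4,1) (4,2) (4,3) (4,4)

Answer: 23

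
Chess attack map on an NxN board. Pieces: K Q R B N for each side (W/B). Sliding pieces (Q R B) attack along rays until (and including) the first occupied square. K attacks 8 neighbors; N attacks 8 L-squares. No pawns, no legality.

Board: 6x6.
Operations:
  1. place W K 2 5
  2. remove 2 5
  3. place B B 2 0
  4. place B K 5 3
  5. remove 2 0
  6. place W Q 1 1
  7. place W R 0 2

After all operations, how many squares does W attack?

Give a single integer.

Op 1: place WK@(2,5)
Op 2: remove (2,5)
Op 3: place BB@(2,0)
Op 4: place BK@(5,3)
Op 5: remove (2,0)
Op 6: place WQ@(1,1)
Op 7: place WR@(0,2)
Per-piece attacks for W:
  WR@(0,2): attacks (0,3) (0,4) (0,5) (0,1) (0,0) (1,2) (2,2) (3,2) (4,2) (5,2)
  WQ@(1,1): attacks (1,2) (1,3) (1,4) (1,5) (1,0) (2,1) (3,1) (4,1) (5,1) (0,1) (2,2) (3,3) (4,4) (5,5) (2,0) (0,2) (0,0) [ray(-1,1) blocked at (0,2)]
Union (23 distinct): (0,0) (0,1) (0,2) (0,3) (0,4) (0,5) (1,0) (1,2) (1,3) (1,4) (1,5) (2,0) (2,1) (2,2) (3,1) (3,2) (3,3) (4,1) (4,2) (4,4) (5,1) (5,2) (5,5)

Answer: 23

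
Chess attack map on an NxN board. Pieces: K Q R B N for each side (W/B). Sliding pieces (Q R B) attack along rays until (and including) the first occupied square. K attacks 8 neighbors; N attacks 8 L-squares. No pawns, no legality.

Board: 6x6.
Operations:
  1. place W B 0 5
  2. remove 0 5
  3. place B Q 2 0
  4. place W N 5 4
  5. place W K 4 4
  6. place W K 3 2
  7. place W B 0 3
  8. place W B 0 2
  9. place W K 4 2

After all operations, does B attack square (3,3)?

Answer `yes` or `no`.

Answer: no

Derivation:
Op 1: place WB@(0,5)
Op 2: remove (0,5)
Op 3: place BQ@(2,0)
Op 4: place WN@(5,4)
Op 5: place WK@(4,4)
Op 6: place WK@(3,2)
Op 7: place WB@(0,3)
Op 8: place WB@(0,2)
Op 9: place WK@(4,2)
Per-piece attacks for B:
  BQ@(2,0): attacks (2,1) (2,2) (2,3) (2,4) (2,5) (3,0) (4,0) (5,0) (1,0) (0,0) (3,1) (4,2) (1,1) (0,2) [ray(1,1) blocked at (4,2); ray(-1,1) blocked at (0,2)]
B attacks (3,3): no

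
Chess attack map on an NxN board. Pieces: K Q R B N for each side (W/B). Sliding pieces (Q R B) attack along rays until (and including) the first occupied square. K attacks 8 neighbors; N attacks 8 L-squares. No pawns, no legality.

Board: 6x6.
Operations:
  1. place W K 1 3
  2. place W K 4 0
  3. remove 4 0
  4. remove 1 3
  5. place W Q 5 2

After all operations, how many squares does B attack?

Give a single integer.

Answer: 0

Derivation:
Op 1: place WK@(1,3)
Op 2: place WK@(4,0)
Op 3: remove (4,0)
Op 4: remove (1,3)
Op 5: place WQ@(5,2)
Per-piece attacks for B:
Union (0 distinct): (none)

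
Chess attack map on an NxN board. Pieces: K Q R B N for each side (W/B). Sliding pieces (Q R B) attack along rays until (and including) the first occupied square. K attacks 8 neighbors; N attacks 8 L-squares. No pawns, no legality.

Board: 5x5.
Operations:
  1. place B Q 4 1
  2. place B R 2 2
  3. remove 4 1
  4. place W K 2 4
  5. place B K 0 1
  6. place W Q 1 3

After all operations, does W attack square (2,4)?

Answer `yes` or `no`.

Op 1: place BQ@(4,1)
Op 2: place BR@(2,2)
Op 3: remove (4,1)
Op 4: place WK@(2,4)
Op 5: place BK@(0,1)
Op 6: place WQ@(1,3)
Per-piece attacks for W:
  WQ@(1,3): attacks (1,4) (1,2) (1,1) (1,0) (2,3) (3,3) (4,3) (0,3) (2,4) (2,2) (0,4) (0,2) [ray(1,1) blocked at (2,4); ray(1,-1) blocked at (2,2)]
  WK@(2,4): attacks (2,3) (3,4) (1,4) (3,3) (1,3)
W attacks (2,4): yes

Answer: yes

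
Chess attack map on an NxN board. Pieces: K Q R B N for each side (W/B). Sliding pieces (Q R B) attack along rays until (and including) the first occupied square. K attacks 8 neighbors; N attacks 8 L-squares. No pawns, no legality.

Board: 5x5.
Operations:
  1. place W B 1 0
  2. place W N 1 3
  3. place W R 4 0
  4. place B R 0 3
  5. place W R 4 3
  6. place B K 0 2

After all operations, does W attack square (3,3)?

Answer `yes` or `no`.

Answer: yes

Derivation:
Op 1: place WB@(1,0)
Op 2: place WN@(1,3)
Op 3: place WR@(4,0)
Op 4: place BR@(0,3)
Op 5: place WR@(4,3)
Op 6: place BK@(0,2)
Per-piece attacks for W:
  WB@(1,0): attacks (2,1) (3,2) (4,3) (0,1) [ray(1,1) blocked at (4,3)]
  WN@(1,3): attacks (3,4) (2,1) (3,2) (0,1)
  WR@(4,0): attacks (4,1) (4,2) (4,3) (3,0) (2,0) (1,0) [ray(0,1) blocked at (4,3); ray(-1,0) blocked at (1,0)]
  WR@(4,3): attacks (4,4) (4,2) (4,1) (4,0) (3,3) (2,3) (1,3) [ray(0,-1) blocked at (4,0); ray(-1,0) blocked at (1,3)]
W attacks (3,3): yes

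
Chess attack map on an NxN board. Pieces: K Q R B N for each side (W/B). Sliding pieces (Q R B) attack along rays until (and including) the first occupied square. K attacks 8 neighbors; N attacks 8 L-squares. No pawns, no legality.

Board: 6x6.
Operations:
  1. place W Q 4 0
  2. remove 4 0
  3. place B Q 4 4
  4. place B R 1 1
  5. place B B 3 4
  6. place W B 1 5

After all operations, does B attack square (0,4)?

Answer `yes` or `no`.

Op 1: place WQ@(4,0)
Op 2: remove (4,0)
Op 3: place BQ@(4,4)
Op 4: place BR@(1,1)
Op 5: place BB@(3,4)
Op 6: place WB@(1,5)
Per-piece attacks for B:
  BR@(1,1): attacks (1,2) (1,3) (1,4) (1,5) (1,0) (2,1) (3,1) (4,1) (5,1) (0,1) [ray(0,1) blocked at (1,5)]
  BB@(3,4): attacks (4,5) (4,3) (5,2) (2,5) (2,3) (1,2) (0,1)
  BQ@(4,4): attacks (4,5) (4,3) (4,2) (4,1) (4,0) (5,4) (3,4) (5,5) (5,3) (3,5) (3,3) (2,2) (1,1) [ray(-1,0) blocked at (3,4); ray(-1,-1) blocked at (1,1)]
B attacks (0,4): no

Answer: no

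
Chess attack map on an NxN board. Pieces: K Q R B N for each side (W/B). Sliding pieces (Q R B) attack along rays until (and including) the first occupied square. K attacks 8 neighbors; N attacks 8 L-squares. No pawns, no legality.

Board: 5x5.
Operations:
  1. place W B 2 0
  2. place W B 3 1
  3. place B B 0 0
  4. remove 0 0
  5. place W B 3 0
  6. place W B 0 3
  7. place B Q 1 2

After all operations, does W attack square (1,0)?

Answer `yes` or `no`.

Op 1: place WB@(2,0)
Op 2: place WB@(3,1)
Op 3: place BB@(0,0)
Op 4: remove (0,0)
Op 5: place WB@(3,0)
Op 6: place WB@(0,3)
Op 7: place BQ@(1,2)
Per-piece attacks for W:
  WB@(0,3): attacks (1,4) (1,2) [ray(1,-1) blocked at (1,2)]
  WB@(2,0): attacks (3,1) (1,1) (0,2) [ray(1,1) blocked at (3,1)]
  WB@(3,0): attacks (4,1) (2,1) (1,2) [ray(-1,1) blocked at (1,2)]
  WB@(3,1): attacks (4,2) (4,0) (2,2) (1,3) (0,4) (2,0) [ray(-1,-1) blocked at (2,0)]
W attacks (1,0): no

Answer: no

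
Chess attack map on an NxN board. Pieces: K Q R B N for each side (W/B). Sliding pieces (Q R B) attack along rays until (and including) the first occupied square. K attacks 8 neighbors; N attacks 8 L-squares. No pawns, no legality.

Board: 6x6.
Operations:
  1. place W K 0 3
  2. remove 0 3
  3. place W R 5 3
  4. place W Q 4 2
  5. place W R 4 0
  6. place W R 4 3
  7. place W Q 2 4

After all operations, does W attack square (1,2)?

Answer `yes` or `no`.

Op 1: place WK@(0,3)
Op 2: remove (0,3)
Op 3: place WR@(5,3)
Op 4: place WQ@(4,2)
Op 5: place WR@(4,0)
Op 6: place WR@(4,3)
Op 7: place WQ@(2,4)
Per-piece attacks for W:
  WQ@(2,4): attacks (2,5) (2,3) (2,2) (2,1) (2,0) (3,4) (4,4) (5,4) (1,4) (0,4) (3,5) (3,3) (4,2) (1,5) (1,3) (0,2) [ray(1,-1) blocked at (4,2)]
  WR@(4,0): attacks (4,1) (4,2) (5,0) (3,0) (2,0) (1,0) (0,0) [ray(0,1) blocked at (4,2)]
  WQ@(4,2): attacks (4,3) (4,1) (4,0) (5,2) (3,2) (2,2) (1,2) (0,2) (5,3) (5,1) (3,3) (2,4) (3,1) (2,0) [ray(0,1) blocked at (4,3); ray(0,-1) blocked at (4,0); ray(1,1) blocked at (5,3); ray(-1,1) blocked at (2,4)]
  WR@(4,3): attacks (4,4) (4,5) (4,2) (5,3) (3,3) (2,3) (1,3) (0,3) [ray(0,-1) blocked at (4,2); ray(1,0) blocked at (5,3)]
  WR@(5,3): attacks (5,4) (5,5) (5,2) (5,1) (5,0) (4,3) [ray(-1,0) blocked at (4,3)]
W attacks (1,2): yes

Answer: yes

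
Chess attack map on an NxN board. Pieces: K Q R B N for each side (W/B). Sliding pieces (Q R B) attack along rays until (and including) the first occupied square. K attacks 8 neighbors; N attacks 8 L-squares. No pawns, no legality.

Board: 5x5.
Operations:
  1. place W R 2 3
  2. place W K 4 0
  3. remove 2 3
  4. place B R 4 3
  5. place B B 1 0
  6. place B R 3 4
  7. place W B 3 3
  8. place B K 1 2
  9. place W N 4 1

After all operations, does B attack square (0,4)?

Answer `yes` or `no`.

Answer: yes

Derivation:
Op 1: place WR@(2,3)
Op 2: place WK@(4,0)
Op 3: remove (2,3)
Op 4: place BR@(4,3)
Op 5: place BB@(1,0)
Op 6: place BR@(3,4)
Op 7: place WB@(3,3)
Op 8: place BK@(1,2)
Op 9: place WN@(4,1)
Per-piece attacks for B:
  BB@(1,0): attacks (2,1) (3,2) (4,3) (0,1) [ray(1,1) blocked at (4,3)]
  BK@(1,2): attacks (1,3) (1,1) (2,2) (0,2) (2,3) (2,1) (0,3) (0,1)
  BR@(3,4): attacks (3,3) (4,4) (2,4) (1,4) (0,4) [ray(0,-1) blocked at (3,3)]
  BR@(4,3): attacks (4,4) (4,2) (4,1) (3,3) [ray(0,-1) blocked at (4,1); ray(-1,0) blocked at (3,3)]
B attacks (0,4): yes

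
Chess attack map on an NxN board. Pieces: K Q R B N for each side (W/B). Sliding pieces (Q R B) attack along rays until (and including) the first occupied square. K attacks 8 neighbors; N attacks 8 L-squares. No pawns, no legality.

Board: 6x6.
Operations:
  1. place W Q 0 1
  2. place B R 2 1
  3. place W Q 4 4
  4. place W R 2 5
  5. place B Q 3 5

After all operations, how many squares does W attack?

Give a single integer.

Answer: 25

Derivation:
Op 1: place WQ@(0,1)
Op 2: place BR@(2,1)
Op 3: place WQ@(4,4)
Op 4: place WR@(2,5)
Op 5: place BQ@(3,5)
Per-piece attacks for W:
  WQ@(0,1): attacks (0,2) (0,3) (0,4) (0,5) (0,0) (1,1) (2,1) (1,2) (2,3) (3,4) (4,5) (1,0) [ray(1,0) blocked at (2,1)]
  WR@(2,5): attacks (2,4) (2,3) (2,2) (2,1) (3,5) (1,5) (0,5) [ray(0,-1) blocked at (2,1); ray(1,0) blocked at (3,5)]
  WQ@(4,4): attacks (4,5) (4,3) (4,2) (4,1) (4,0) (5,4) (3,4) (2,4) (1,4) (0,4) (5,5) (5,3) (3,5) (3,3) (2,2) (1,1) (0,0) [ray(-1,1) blocked at (3,5)]
Union (25 distinct): (0,0) (0,2) (0,3) (0,4) (0,5) (1,0) (1,1) (1,2) (1,4) (1,5) (2,1) (2,2) (2,3) (2,4) (3,3) (3,4) (3,5) (4,0) (4,1) (4,2) (4,3) (4,5) (5,3) (5,4) (5,5)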